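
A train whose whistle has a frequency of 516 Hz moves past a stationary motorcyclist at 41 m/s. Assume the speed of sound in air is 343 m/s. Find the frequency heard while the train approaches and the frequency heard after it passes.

586 Hz approaching; 461 Hz receding

Approaching: f₁ = f · v/(v − v_s) = 516 × 343/302 ≈ 586 Hz.
Receding: f₂ = f · v/(v + v_s) = 516 × 343/384 ≈ 461 Hz.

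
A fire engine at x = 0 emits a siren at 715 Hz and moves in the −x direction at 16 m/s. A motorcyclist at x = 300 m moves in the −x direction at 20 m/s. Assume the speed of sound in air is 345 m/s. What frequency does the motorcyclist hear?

723 Hz

The observer lies on the +x side, so the source is heading away from the observer and the observer is heading toward the source.
General Doppler shift: f' = f · (v + v_o)/(v + v_s).
f' = 715 × (345 + 20)/(345 + 16) = 715 × 365/361 ≈ 723 Hz.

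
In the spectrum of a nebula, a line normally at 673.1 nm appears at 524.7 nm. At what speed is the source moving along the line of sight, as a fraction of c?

0.244

λ'/λ₀ = 0.7795 < 1 (blueshift), so the source is approaching.
λ'/λ₀ = √((1 − β)/(1 + β)) for an approaching source ⇒ β = (1 − r²)/(1 + r²) with r = λ'/λ₀.
β = (1 − 0.6077)/(1 + 0.6077) ≈ 0.244.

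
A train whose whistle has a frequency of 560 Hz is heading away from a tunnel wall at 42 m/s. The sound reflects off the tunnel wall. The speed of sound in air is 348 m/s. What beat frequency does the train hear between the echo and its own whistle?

121 Hz

The tunnel wall receives the sound from a moving source: f₁ = f₀ · v/(v + v_e) = 560 × 348/390 ≈ 499.7 Hz.
On the return leg the train is a moving observer: f₂ = f₁ · (v − v_e)/v = 499.7 × 306/348 ≈ 439.4 Hz.
Beat against the emitted tone: |f₂ − f₀| = 2v_e·f₀/(v + v_e) = 2 × 42 × 560/390 ≈ 121 Hz.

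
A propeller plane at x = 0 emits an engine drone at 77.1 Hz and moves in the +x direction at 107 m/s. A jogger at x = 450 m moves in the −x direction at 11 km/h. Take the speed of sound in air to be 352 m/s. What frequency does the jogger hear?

11 km/h = 3.056 m/s.
The observer lies on the +x side, so the source is heading toward the observer and the observer is heading toward the source.
General Doppler shift: f' = f · (v + v_o)/(v − v_s).
f' = 77.1 × (352 + 3.056)/(352 − 107) = 77.1 × 355.06/245 ≈ 112 Hz.

112 Hz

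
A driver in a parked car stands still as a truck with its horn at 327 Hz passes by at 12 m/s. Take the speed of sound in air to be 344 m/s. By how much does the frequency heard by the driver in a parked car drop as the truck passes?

Approaching: f₁ = f · v/(v − v_s) = 327 × 344/332 ≈ 338.8 Hz.
Receding: f₂ = f · v/(v + v_s) = 327 × 344/356 ≈ 316.0 Hz.
Drop: f₁ − f₂ = 2f·v·v_s/(v² − v_s²) = 2 × 327 × 344 × 12/(344² − 12²) ≈ 22.8 Hz.

22.8 Hz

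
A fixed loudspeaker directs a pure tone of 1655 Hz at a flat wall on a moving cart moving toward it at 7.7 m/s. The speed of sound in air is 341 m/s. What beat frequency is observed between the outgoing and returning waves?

76 Hz

At the flat wall on a moving cart (a moving observer), f₁ = f₀ · (v + u)/v = 1655 × 348.7/341 ≈ 1692.4 Hz.
The reflection then acts as a moving source: f₂ = f₁ · v/(v − u) ≈ 1731.5 Hz.
Equivalently f₂ = f₀ · (v + u)/(v − u).
Beat frequency: |f₂ − f₀| = 2u·f₀/(v − u) = 2 × 7.7 × 1655/333.3 ≈ 76 Hz.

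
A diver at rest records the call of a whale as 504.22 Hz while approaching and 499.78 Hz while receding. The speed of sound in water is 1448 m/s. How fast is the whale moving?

6.4 m/s

f₁/f₂ = (v + v_s)/(v − v_s), so v_s = v · (f₁ − f₂)/(f₁ + f₂).
v_s = 1448 × (504.22 − 499.78)/(504.22 + 499.78) = 1448 × 4.44/1004.00 ≈ 6.4 m/s.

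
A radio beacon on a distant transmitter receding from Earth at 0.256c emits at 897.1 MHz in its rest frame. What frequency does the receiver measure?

690.5 MHz

Relativistic Doppler for frequency: f' = f₀ · √((1 − β)/(1 + β)).
f' = 897.1 × √(0.7440/1.2560) = 897.1 × 0.76965 ≈ 690.5 MHz.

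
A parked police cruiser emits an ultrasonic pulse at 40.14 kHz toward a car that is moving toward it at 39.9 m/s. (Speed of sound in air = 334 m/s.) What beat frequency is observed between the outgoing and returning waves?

10891 Hz

At the car (a moving observer), f₁ = f₀ · (v + u)/v = 40.14 × 373.9/334 ≈ 44.94 kHz.
On reflection it acts as a source moving toward the stationary detector: f₂ = f₁ · v/(v − u) = 44.94 × 334/294.1 ≈ 51.03 kHz.
Equivalently f₂ = f₀ · (v + u)/(v − u).
Beat frequency (with f₀ = 40140 Hz): |f₂ − f₀| = 2u·f₀/(v − u) = 2 × 39.9 × 40140/294.1 ≈ 10891 Hz.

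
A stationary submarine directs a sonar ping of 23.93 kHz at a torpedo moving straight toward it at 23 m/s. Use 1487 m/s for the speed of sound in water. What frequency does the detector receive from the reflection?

24.7 kHz

At the torpedo (a moving observer), f₁ = f₀ · (v + u)/v = 23.93 × 1510/1487 ≈ 24.3 kHz.
On reflection it acts as a source moving toward the stationary detector: f₂ = f₁ · v/(v − u) = 24.3 × 1487/1464 ≈ 24.7 kHz.
Equivalently f₂ = f₀ · (v + u)/(v − u).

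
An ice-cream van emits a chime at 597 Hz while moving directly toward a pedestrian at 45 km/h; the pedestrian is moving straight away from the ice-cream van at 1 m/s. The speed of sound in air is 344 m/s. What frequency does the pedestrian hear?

45 km/h = 12.5 m/s.
General Doppler shift: f' = f · (v − v_o)/(v − v_s).
f' = 597 × (344 − 1)/(344 − 12.5) = 597 × 343/331.5 ≈ 618 Hz.

618 Hz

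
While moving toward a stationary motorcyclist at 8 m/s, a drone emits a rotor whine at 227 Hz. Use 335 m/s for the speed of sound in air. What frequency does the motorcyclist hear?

233 Hz

Moving source, stationary observer: f' = f · v/(v − v_s) since the source is approaching.
f' = 227 × 335/(335 − 8) = 227 × 335/327 ≈ 233 Hz.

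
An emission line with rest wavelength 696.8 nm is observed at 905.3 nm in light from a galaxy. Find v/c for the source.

λ'/λ₀ = 1.2992 > 1 (redshift), so the source is receding.
λ'/λ₀ = √((1 + β)/(1 − β)) for a receding source ⇒ β = (r² − 1)/(r² + 1) with r = λ'/λ₀.
β = (1.6880 − 1)/(1.6880 + 1) ≈ 0.256.

0.256c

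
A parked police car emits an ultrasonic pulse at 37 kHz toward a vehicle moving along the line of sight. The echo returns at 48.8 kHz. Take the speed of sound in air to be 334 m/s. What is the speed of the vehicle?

46 m/s

Double Doppler shift off a moving reflector: f₂ = f₀ · (v + u)/(v − u) (u > 0 toward emitter).
Rearranging, u = v · (f₂ − f₀)/(f₂ + f₀) = 334 × 11.8/85.8 ≈ 46 m/s.
So the vehicle is moving at 46 m/s toward the emitter.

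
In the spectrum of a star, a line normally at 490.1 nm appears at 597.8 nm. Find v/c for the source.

λ'/λ₀ = 1.2198 > 1 (redshift), so the source is receding.
λ'/λ₀ = √((1 + β)/(1 − β)) for a receding source ⇒ β = (r² − 1)/(r² + 1) with r = λ'/λ₀.
β = (1.4878 − 1)/(1.4878 + 1) ≈ 0.196.

0.196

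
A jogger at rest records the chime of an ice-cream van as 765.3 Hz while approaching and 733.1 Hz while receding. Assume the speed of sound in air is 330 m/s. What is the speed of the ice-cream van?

7.1 m/s

f₁/f₂ = (v + v_s)/(v − v_s), so v_s = v · (f₁ − f₂)/(f₁ + f₂).
v_s = 330 × (765.3 − 733.1)/(765.3 + 733.1) = 330 × 32.2/1498.4 ≈ 7.1 m/s.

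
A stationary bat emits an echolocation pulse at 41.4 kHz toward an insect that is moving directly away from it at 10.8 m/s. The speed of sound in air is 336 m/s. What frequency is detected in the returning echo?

At the insect (a moving observer), f₁ = f₀ · (v − u)/v = 41.4 × 325.2/336 ≈ 40.1 kHz.
On reflection it acts as a source moving away from the stationary detector: f₂ = f₁ · v/(v + u) = 40.1 × 336/346.8 ≈ 38.8 kHz.

38.8 kHz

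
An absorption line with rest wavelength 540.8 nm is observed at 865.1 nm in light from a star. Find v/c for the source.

0.438c

λ'/λ₀ = 1.5997 > 1 (redshift), so the source is receding.
λ'/λ₀ = √((1 + β)/(1 − β)) for a receding source ⇒ β = (r² − 1)/(r² + 1) with r = λ'/λ₀.
β = (2.5589 − 1)/(2.5589 + 1) ≈ 0.438.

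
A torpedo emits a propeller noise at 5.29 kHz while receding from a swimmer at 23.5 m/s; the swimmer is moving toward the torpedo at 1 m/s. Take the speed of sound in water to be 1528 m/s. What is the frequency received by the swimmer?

5.21 kHz

Both move, so f' = f · (v + v_o)/(v + v_s).
f' = 5.29 × (1528 + 1)/(1528 + 23.5) = 5.29 × 1529/1551.5 ≈ 5.21 kHz.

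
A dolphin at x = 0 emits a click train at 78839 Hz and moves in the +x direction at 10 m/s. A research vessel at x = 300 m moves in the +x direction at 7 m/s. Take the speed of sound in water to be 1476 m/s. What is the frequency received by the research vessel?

The observer lies on the +x side, so the source is heading toward the observer and the observer is heading away from the source.
Both move, so f' = f · (v − v_o)/(v − v_s).
f' = 78839 × (1476 − 7)/(1476 − 10) = 78839 × 1469/1466 ≈ 79000 Hz.

79000 Hz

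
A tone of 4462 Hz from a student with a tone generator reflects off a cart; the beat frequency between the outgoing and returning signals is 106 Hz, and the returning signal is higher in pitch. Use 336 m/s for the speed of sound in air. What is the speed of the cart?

Double Doppler shift off a moving reflector: f₂ = f₀ · (v + u)/(v − u) (u > 0 toward emitter).
Returning signal is higher, so f₂ = f₀ + Δf = 4462 + 106 = 4568 Hz.
Rearranging, u = v · (f₂ − f₀)/(f₂ + f₀) = 336 × 106/9030 ≈ 3.9 m/s.
So the cart is moving at 3.9 m/s toward the emitter.

3.9 m/s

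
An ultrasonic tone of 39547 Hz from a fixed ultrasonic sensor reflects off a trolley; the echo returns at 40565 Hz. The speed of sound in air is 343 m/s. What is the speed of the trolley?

Double Doppler shift off a moving reflector: f₂ = f₀ · (v + u)/(v − u) (u > 0 toward emitter).
Rearranging, u = v · (f₂ − f₀)/(f₂ + f₀) = 343 × 1018/80112 ≈ 4.4 m/s.
So the trolley is moving at 4.4 m/s toward the emitter.

4.4 m/s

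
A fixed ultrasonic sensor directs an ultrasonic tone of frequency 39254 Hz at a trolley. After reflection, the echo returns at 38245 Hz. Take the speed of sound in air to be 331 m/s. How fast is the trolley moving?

4.3 m/s

Double Doppler shift off a moving reflector: f₂ = f₀ · (v + u)/(v − u) (u > 0 toward emitter).
Rearranging, u = v · (f₂ − f₀)/(f₂ + f₀) = 331 × -1009/77499 ≈ -4.3 m/s.
So the trolley is moving at 4.3 m/s away from the emitter.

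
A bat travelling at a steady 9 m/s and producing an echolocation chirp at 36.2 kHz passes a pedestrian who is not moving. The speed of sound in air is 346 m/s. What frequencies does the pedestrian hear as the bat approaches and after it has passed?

Approaching: f₁ = f · v/(v − v_s) = 36.2 × 346/337 ≈ 37.2 kHz.
Receding: f₂ = f · v/(v + v_s) = 36.2 × 346/355 ≈ 35.3 kHz.

37.2 kHz approaching; 35.3 kHz receding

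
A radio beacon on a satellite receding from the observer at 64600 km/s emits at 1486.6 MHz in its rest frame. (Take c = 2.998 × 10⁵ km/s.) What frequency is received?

β = v/c = 64600/299800 = 0.2155.
Relativistic Doppler for frequency: f' = f₀ · √((1 − β)/(1 + β)).
f' = 1486.6 × √(0.7845/1.2155) = 1486.6 × 0.80340 ≈ 1194.3 MHz.

1194.3 MHz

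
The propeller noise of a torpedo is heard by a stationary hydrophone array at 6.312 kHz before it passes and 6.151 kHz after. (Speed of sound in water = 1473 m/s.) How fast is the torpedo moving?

f₁/f₂ = (v + v_s)/(v − v_s), so v_s = v · (f₁ − f₂)/(f₁ + f₂).
v_s = 1473 × (6.312 − 6.151)/(6.312 + 6.151) = 1473 × 0.161/12.463 ≈ 19.0 m/s.

19.0 m/s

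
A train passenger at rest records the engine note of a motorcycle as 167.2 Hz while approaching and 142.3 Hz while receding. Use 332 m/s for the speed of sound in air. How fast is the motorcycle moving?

27 m/s

f₁/f₂ = (v + v_s)/(v − v_s), so v_s = v · (f₁ − f₂)/(f₁ + f₂).
v_s = 332 × (167.2 − 142.3)/(167.2 + 142.3) = 332 × 24.9/309.5 ≈ 27 m/s.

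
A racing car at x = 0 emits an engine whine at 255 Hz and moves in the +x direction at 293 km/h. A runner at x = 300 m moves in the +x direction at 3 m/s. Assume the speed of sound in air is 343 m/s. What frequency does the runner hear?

293 km/h = 81.39 m/s.
The observer lies on the +x side, so the source is heading toward the observer and the observer is heading away from the source.
General Doppler shift: f' = f · (v − v_o)/(v − v_s).
f' = 255 × (343 − 3)/(343 − 81.39) = 255 × 340/261.61 ≈ 331 Hz.

331 Hz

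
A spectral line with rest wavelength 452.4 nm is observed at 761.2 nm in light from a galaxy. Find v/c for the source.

λ'/λ₀ = 1.6826 > 1 (redshift), so the source is receding.
λ'/λ₀ = √((1 + β)/(1 − β)) for a receding source ⇒ β = (r² − 1)/(r² + 1) with r = λ'/λ₀.
β = (2.8311 − 1)/(2.8311 + 1) ≈ 0.478.

0.478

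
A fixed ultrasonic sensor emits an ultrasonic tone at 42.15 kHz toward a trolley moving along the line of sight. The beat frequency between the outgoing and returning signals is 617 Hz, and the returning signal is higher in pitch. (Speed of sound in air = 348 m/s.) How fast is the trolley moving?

Double Doppler shift off a moving reflector: f₂ = f₀ · (v + u)/(v − u) (u > 0 toward emitter).
Returning signal is higher, so f₂ = f₀ + Δf = 42150 + 617 = 42767 Hz.
Rearranging, u = v · (f₂ − f₀)/(f₂ + f₀) = 348 × 617/84917 ≈ 2.53 m/s.
So the trolley is moving at 2.53 m/s toward the emitter.

2.53 m/s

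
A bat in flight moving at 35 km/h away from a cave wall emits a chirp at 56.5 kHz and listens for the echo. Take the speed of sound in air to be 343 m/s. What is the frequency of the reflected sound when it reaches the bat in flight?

53.4 kHz

35 km/h = 9.722 m/s.
The cave wall receives the sound from a moving source: f₁ = f₀ · v/(v + v_e) = 56.5 × 343/352.72 ≈ 54.9 kHz.
On the return leg the bat in flight is a moving observer: f₂ = f₁ · (v − v_e)/v = 54.9 × 333.28/343 ≈ 53.4 kHz.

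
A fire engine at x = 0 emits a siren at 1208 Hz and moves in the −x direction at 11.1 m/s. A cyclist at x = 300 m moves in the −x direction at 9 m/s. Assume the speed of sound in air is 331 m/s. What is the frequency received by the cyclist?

1201 Hz

The observer lies on the +x side, so the source is heading away from the observer and the observer is heading toward the source.
With source receding and observer approaching, f' = f · (v + v_o)/(v + v_s).
f' = 1208 × (331 + 9)/(331 + 11.1) = 1208 × 340/342.1 ≈ 1201 Hz.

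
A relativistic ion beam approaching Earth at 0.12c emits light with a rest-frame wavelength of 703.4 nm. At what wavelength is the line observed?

Relativistic Doppler for wavelength: λ' = λ₀ · √((1 − β)/(1 + β)).
λ' = 703.4 × √(0.8800/1.1200) = 703.4 × 0.88641 ≈ 623.5 nm.

623.5 nm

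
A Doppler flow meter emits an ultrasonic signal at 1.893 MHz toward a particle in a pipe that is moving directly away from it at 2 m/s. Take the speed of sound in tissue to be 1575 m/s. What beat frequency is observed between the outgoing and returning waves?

4802 Hz

At the particle in a pipe (a moving observer), f₁ = f₀ · (v − u)/v = 1.893 × 1573/1575 ≈ 1.89060 MHz.
The reflection then acts as a moving source: f₂ = f₁ · v/(v + u) ≈ 1.88820 MHz.
Equivalently f₂ = f₀ · (v − u)/(v + u).
Beat frequency (with f₀ = 1893000 Hz): |f₂ − f₀| = 2u·f₀/(v + u) = 2 × 2 × 1893000/1577 ≈ 4802 Hz.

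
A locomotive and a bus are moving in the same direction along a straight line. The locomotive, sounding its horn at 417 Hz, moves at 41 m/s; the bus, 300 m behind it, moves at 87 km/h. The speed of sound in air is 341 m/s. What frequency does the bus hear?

87 km/h = 24.17 m/s.
The bus is behind, so the locomotive is moving away from it while the bus is moving toward the locomotive.
Both move, so f' = f · (v + v_o)/(v + v_s).
f' = 417 × (341 + 24.17)/(341 + 41) = 417 × 365.17/382 ≈ 399 Hz.

399 Hz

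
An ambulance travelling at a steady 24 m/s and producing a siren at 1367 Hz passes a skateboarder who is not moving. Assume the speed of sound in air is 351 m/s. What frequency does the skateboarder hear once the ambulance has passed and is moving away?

Receding: f₂ = f · v/(v + v_s) = 1367 × 351/375 ≈ 1280 Hz.

1280 Hz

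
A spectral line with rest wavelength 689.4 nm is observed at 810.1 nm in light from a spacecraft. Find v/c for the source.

0.160c

λ'/λ₀ = 1.1751 > 1 (redshift), so the source is receding.
λ'/λ₀ = √((1 + β)/(1 − β)) for a receding source ⇒ β = (r² − 1)/(r² + 1) with r = λ'/λ₀.
β = (1.3808 − 1)/(1.3808 + 1) ≈ 0.160.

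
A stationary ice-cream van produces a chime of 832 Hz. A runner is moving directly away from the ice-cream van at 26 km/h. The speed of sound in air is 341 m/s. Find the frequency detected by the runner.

814 Hz

26 km/h = 7.222 m/s.
Only the observer moves, away from the source, so f' = f · (v − v_o)/v.
f' = 832 × (341 − 7.222)/341 = 832 × 333.78/341 ≈ 814 Hz.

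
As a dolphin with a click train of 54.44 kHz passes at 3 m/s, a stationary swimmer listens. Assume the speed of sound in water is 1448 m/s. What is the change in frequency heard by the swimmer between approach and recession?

Approaching: f₁ = f · v/(v − v_s) = 54.44 × 1448/1445 ≈ 54.553 kHz.
Receding: f₂ = f · v/(v + v_s) = 54.44 × 1448/1451 ≈ 54.327 kHz.
Drop: f₁ − f₂ = 2f·v·v_s/(v² − v_s²) = 2 × 54.44 × 1448 × 3/(1448² − 3²) ≈ 0.226 kHz.

0.226 kHz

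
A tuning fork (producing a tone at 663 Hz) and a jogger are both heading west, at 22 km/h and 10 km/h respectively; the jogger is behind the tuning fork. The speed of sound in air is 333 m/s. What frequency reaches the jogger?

656 Hz

22 km/h = 6.111 m/s; 10 km/h = 2.778 m/s.
The jogger is behind, so the tuning fork is moving away from it while the jogger is moving toward the tuning fork.
General Doppler shift: f' = f · (v + v_o)/(v + v_s).
f' = 663 × (333 + 2.778)/(333 + 6.111) = 663 × 335.78/339.11 ≈ 656 Hz.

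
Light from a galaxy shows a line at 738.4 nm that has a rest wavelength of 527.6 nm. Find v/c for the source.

0.324

λ'/λ₀ = 1.3995 > 1 (redshift), so the source is receding.
λ'/λ₀ = √((1 + β)/(1 − β)) for a receding source ⇒ β = (r² − 1)/(r² + 1) with r = λ'/λ₀.
β = (1.9587 − 1)/(1.9587 + 1) ≈ 0.324.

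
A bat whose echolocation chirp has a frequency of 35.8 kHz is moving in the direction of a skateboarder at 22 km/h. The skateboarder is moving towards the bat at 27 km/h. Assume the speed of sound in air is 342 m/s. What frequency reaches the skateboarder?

37.3 kHz

22 km/h = 6.111 m/s; 27 km/h = 7.5 m/s.
With source approaching and observer approaching, f' = f · (v + v_o)/(v − v_s).
f' = 35.8 × (342 + 7.5)/(342 − 6.111) = 35.8 × 349.5/335.89 ≈ 37.3 kHz.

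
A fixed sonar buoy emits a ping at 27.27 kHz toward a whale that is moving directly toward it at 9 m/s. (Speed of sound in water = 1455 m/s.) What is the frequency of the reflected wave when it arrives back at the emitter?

27.6 kHz

The whale first receives the wave as a moving observer: f₁ = f₀ · (v + u)/v = 27.27 × (1455 + 9)/1455 ≈ 27.4 kHz.
The reflection then acts as a moving source: f₂ = f₁ · v/(v − u) ≈ 27.6 kHz.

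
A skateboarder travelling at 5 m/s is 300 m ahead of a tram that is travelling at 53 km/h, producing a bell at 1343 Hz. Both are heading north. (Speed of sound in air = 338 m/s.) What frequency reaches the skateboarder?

1383 Hz

53 km/h = 14.72 m/s.
The skateboarder is ahead, so the tram is moving toward it while the skateboarder is moving away from the tram.
General Doppler shift: f' = f · (v − v_o)/(v − v_s).
f' = 1343 × (338 − 5)/(338 − 14.72) = 1343 × 333/323.28 ≈ 1383 Hz.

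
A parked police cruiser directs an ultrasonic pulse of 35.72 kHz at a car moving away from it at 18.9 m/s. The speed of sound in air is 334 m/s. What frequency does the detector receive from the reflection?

At the car (a moving observer), f₁ = f₀ · (v − u)/v = 35.72 × 315.1/334 ≈ 33.7 kHz.
On reflection it acts as a source moving away from the stationary detector: f₂ = f₁ · v/(v + u) = 33.7 × 334/352.9 ≈ 31.9 kHz.
Equivalently f₂ = f₀ · (v − u)/(v + u).

31.9 kHz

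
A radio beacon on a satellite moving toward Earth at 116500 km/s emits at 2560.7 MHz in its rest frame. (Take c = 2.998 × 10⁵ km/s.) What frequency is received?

3859.1 MHz

β = v/c = 116500/299800 = 0.3886.
Relativistic Doppler for frequency: f' = f₀ · √((1 + β)/(1 − β)).
f' = 2560.7 × √(1.3886/0.6114) = 2560.7 × 1.50703 ≈ 3859.1 MHz.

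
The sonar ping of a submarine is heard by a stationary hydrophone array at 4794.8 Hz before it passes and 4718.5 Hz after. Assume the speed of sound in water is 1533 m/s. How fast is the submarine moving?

12.3 m/s

f₁/f₂ = (v + v_s)/(v − v_s), so v_s = v · (f₁ − f₂)/(f₁ + f₂).
v_s = 1533 × (4794.8 − 4718.5)/(4794.8 + 4718.5) = 1533 × 76.3/9513.3 ≈ 12.3 m/s.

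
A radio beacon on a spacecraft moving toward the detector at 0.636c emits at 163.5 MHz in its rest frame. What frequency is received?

Relativistic Doppler for frequency: f' = f₀ · √((1 + β)/(1 − β)).
f' = 163.5 × √(1.6360/0.3640) = 163.5 × 2.12002 ≈ 346.6 MHz.

346.6 MHz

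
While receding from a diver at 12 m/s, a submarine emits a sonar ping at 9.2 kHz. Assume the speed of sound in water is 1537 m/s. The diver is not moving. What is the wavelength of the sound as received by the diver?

Only the source moves, away from the listener, so f' = f · v/(v + v_s).
f' = 9.2 × 1537/(1537 + 12) ≈ 9.13 kHz.
λ' = v/f' = 1537/9128.73 ≈ 16.8 cm.

16.8 cm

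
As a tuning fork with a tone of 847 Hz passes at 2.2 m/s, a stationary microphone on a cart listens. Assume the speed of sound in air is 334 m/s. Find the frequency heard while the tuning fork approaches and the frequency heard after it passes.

853 Hz approaching; 841 Hz receding

Approaching: f₁ = f · v/(v − v_s) = 847 × 334/331.8 ≈ 853 Hz.
Receding: f₂ = f · v/(v + v_s) = 847 × 334/336.2 ≈ 841 Hz.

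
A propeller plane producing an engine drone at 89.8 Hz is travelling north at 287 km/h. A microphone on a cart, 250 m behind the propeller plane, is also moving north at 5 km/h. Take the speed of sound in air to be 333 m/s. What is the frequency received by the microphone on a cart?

287 km/h = 79.72 m/s; 5 km/h = 1.389 m/s.
The microphone on a cart is behind, so the propeller plane is moving away from it while the microphone on a cart is moving toward the propeller plane.
General Doppler shift: f' = f · (v + v_o)/(v + v_s).
f' = 89.8 × (333 + 1.389)/(333 + 79.72) = 89.8 × 334.39/412.72 ≈ 73 Hz.

73 Hz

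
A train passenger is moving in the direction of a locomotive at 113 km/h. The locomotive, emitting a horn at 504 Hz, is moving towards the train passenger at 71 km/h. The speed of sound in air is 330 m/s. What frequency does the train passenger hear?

71 km/h = 19.72 m/s; 113 km/h = 31.39 m/s.
Both move, so f' = f · (v + v_o)/(v − v_s).
f' = 504 × (330 + 31.39)/(330 − 19.72) = 504 × 361.39/310.28 ≈ 587 Hz.

587 Hz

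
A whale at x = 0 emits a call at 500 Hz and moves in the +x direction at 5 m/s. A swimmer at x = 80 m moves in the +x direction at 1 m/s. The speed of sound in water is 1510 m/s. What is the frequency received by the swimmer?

The observer lies on the +x side, so the source is heading toward the observer and the observer is heading away from the source.
Both move, so f' = f · (v − v_o)/(v − v_s).
f' = 500 × (1510 − 1)/(1510 − 5) = 500 × 1509/1505 ≈ 501 Hz.

501 Hz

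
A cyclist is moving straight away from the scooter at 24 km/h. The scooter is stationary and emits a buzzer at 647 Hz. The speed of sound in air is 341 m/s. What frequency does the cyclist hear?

24 km/h = 6.667 m/s.
Only the observer moves, away from the source, so f' = f · (v − v_o)/v.
f' = 647 × (341 − 6.667)/341 = 647 × 334.33/341 ≈ 634 Hz.

634 Hz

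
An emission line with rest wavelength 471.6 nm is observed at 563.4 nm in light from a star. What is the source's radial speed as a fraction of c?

λ'/λ₀ = 1.1947 > 1 (redshift), so the source is receding.
λ'/λ₀ = √((1 + β)/(1 − β)) for a receding source ⇒ β = (r² − 1)/(r² + 1) with r = λ'/λ₀.
β = (1.4272 − 1)/(1.4272 + 1) ≈ 0.176.

0.176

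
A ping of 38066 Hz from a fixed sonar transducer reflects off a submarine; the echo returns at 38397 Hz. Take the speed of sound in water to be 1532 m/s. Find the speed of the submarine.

Double Doppler shift off a moving reflector: f₂ = f₀ · (v + u)/(v − u) (u > 0 toward emitter).
Rearranging, u = v · (f₂ − f₀)/(f₂ + f₀) = 1532 × 331/76463 ≈ 6.6 m/s.
So the submarine is moving at 6.6 m/s toward the emitter.

6.6 m/s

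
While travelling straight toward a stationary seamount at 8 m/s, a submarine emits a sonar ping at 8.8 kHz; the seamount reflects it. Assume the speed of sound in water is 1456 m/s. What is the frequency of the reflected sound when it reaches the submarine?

8.90 kHz

The seamount receives the sound from a moving source: f₁ = f₀ · v/(v − v_e) = 8.8 × 1456/1448 ≈ 8.85 kHz.
On the return leg the submarine is a moving observer: f₂ = f₁ · (v + v_e)/v = 8.85 × 1464/1456 ≈ 8.90 kHz.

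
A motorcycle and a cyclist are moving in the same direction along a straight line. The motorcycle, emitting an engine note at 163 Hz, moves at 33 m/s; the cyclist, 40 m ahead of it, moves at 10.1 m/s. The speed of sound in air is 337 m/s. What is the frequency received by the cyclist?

175 Hz

The cyclist is ahead, so the motorcycle is moving toward it while the cyclist is moving away from the motorcycle.
With source approaching and observer receding, f' = f · (v − v_o)/(v − v_s).
f' = 163 × (337 − 10.1)/(337 − 33) = 163 × 326.9/304 ≈ 175 Hz.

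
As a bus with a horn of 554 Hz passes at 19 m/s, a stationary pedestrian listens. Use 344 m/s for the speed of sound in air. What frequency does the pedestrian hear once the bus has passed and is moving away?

Receding: f₂ = f · v/(v + v_s) = 554 × 344/363 ≈ 525 Hz.

525 Hz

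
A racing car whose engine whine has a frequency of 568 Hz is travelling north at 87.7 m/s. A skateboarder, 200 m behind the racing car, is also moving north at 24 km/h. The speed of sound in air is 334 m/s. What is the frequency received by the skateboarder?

24 km/h = 6.667 m/s.
The skateboarder is behind, so the racing car is moving away from it while the skateboarder is moving toward the racing car.
With source receding and observer approaching, f' = f · (v + v_o)/(v + v_s).
f' = 568 × (334 + 6.667)/(334 + 87.7) = 568 × 340.67/421.7 ≈ 459 Hz.

459 Hz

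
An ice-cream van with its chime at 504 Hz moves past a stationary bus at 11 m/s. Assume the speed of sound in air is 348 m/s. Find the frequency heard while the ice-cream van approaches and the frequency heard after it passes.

520 Hz approaching; 489 Hz receding

Approaching: f₁ = f · v/(v − v_s) = 504 × 348/337 ≈ 520 Hz.
Receding: f₂ = f · v/(v + v_s) = 504 × 348/359 ≈ 489 Hz.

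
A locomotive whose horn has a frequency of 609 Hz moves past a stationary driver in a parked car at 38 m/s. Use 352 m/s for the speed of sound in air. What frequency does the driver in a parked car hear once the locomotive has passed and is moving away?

Receding: f₂ = f · v/(v + v_s) = 609 × 352/390 ≈ 550 Hz.

550 Hz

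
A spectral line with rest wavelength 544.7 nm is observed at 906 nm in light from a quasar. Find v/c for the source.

λ'/λ₀ = 1.6633 > 1 (redshift), so the source is receding.
λ'/λ₀ = √((1 + β)/(1 − β)) for a receding source ⇒ β = (r² − 1)/(r² + 1) with r = λ'/λ₀.
β = (2.7666 − 1)/(2.7666 + 1) ≈ 0.469.

0.469c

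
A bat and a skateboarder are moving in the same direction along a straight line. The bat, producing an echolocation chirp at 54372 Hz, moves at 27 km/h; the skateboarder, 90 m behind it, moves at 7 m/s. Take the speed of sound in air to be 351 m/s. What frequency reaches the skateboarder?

54296 Hz

27 km/h = 7.5 m/s.
The skateboarder is behind, so the bat is moving away from it while the skateboarder is moving toward the bat.
With source receding and observer approaching, f' = f · (v + v_o)/(v + v_s).
f' = 54372 × (351 + 7)/(351 + 7.5) = 54372 × 358/358.5 ≈ 54296 Hz.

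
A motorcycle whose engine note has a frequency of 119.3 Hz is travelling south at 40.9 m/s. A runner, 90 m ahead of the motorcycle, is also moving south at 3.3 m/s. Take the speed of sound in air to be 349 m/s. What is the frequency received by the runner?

The runner is ahead, so the motorcycle is moving toward it while the runner is moving away from the motorcycle.
General Doppler shift: f' = f · (v − v_o)/(v − v_s).
f' = 119.3 × (349 − 3.3)/(349 − 40.9) = 119.3 × 345.7/308.1 ≈ 134 Hz.

134 Hz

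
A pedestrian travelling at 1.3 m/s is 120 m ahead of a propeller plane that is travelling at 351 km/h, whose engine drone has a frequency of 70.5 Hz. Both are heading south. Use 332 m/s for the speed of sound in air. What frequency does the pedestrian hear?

351 km/h = 97.5 m/s.
The pedestrian is ahead, so the propeller plane is moving toward it while the pedestrian is moving away from the propeller plane.
General Doppler shift: f' = f · (v − v_o)/(v − v_s).
f' = 70.5 × (332 − 1.3)/(332 − 97.5) = 70.5 × 330.7/234.5 ≈ 99 Hz.

99 Hz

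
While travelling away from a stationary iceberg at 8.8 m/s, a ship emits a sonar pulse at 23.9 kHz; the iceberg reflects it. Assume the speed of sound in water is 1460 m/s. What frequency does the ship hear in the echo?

23.6 kHz

The iceberg receives the sound from a moving source: f₁ = f₀ · v/(v + v_e) = 23.9 × 1460/1468.8 ≈ 23.8 kHz.
On the return leg the ship is a moving observer: f₂ = f₁ · (v − v_e)/v = 23.8 × 1451.2/1460 ≈ 23.6 kHz.
Equivalently f₂ = f₀ · (v − v_e)/(v + v_e).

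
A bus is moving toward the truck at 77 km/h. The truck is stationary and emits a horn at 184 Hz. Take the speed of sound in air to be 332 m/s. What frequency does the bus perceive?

196 Hz

77 km/h = 21.39 m/s.
Only the observer moves, toward the source, so f' = f · (v + v_o)/v.
f' = 184 × (332 + 21.39)/332 = 184 × 353.39/332 ≈ 196 Hz.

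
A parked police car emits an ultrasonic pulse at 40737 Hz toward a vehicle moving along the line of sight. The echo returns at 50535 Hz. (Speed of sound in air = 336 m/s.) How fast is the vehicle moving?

36 m/s

Double Doppler shift off a moving reflector: f₂ = f₀ · (v + u)/(v − u) (u > 0 toward emitter).
Rearranging, u = v · (f₂ − f₀)/(f₂ + f₀) = 336 × 9798/91272 ≈ 36 m/s.
So the vehicle is moving at 36 m/s toward the emitter.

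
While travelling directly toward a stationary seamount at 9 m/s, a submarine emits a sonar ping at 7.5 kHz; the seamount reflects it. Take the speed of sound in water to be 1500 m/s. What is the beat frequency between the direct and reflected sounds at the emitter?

The seamount receives the sound from a moving source: f₁ = f₀ · v/(v − v_e) = 7.5 × 1500/1491 ≈ 7.5453 kHz.
On the return leg the submarine is a moving observer: f₂ = f₁ · (v + v_e)/v = 7.5453 × 1509/1500 ≈ 7.5905 kHz.
Equivalently f₂ = f₀ · (v + v_e)/(v − v_e).
Beat against the emitted tone (with f₀ = 7500 Hz): |f₂ − f₀| = 2v_e·f₀/(v − v_e) = 2 × 9 × 7500/1491 ≈ 91 Hz.

91 Hz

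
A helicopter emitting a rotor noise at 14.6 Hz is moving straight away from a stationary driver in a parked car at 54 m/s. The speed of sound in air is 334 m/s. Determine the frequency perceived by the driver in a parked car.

12.6 Hz

With the source moving away from a stationary observer, f' = f · v/(v + v_s).
f' = 14.6 × 334/(334 + 54) = 14.6 × 334/388 ≈ 12.6 Hz.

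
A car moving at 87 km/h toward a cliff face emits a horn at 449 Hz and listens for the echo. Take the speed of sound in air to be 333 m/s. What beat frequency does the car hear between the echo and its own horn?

70 Hz

87 km/h = 24.17 m/s.
The cliff face receives the sound from a moving source: f₁ = f₀ · v/(v − v_e) = 449 × 333/308.83 ≈ 484.1 Hz.
On the return leg the car is a moving observer: f₂ = f₁ · (v + v_e)/v = 484.1 × 357.17/333 ≈ 519.3 Hz.
Beat against the emitted tone: |f₂ − f₀| = 2v_e·f₀/(v − v_e) = 2 × 24.17 × 449/308.83 ≈ 70 Hz.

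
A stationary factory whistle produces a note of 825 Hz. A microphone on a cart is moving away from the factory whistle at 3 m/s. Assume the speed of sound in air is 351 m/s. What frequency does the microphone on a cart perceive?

818 Hz

Moving observer, stationary source: f' = f · (v − v_o)/v.
f' = 825 × (351 − 3)/351 = 825 × 348/351 ≈ 818 Hz.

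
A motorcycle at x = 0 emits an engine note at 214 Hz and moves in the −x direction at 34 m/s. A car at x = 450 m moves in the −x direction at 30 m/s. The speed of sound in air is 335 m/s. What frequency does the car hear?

212 Hz

The observer lies on the +x side, so the source is heading away from the observer and the observer is heading toward the source.
With source receding and observer approaching, f' = f · (v + v_o)/(v + v_s).
f' = 214 × (335 + 30)/(335 + 34) = 214 × 365/369 ≈ 212 Hz.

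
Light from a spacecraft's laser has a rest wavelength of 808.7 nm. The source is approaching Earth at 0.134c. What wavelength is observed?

Relativistic Doppler for wavelength: λ' = λ₀ · √((1 − β)/(1 + β)).
λ' = 808.7 × √(0.8660/1.1340) = 808.7 × 0.87388 ≈ 706.7 nm.

706.7 nm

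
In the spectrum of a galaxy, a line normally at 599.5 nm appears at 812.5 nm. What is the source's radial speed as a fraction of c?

λ'/λ₀ = 1.3553 > 1 (redshift), so the source is receding.
λ'/λ₀ = √((1 + β)/(1 − β)) for a receding source ⇒ β = (r² − 1)/(r² + 1) with r = λ'/λ₀.
β = (1.8368 − 1)/(1.8368 + 1) ≈ 0.295.

0.295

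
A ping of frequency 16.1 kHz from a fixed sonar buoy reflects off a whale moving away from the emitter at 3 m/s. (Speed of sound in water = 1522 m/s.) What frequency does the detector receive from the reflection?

The whale first receives the wave as a moving observer: f₁ = f₀ · (v − u)/v = 16.1 × (1522 − 3)/1522 ≈ 16.07 kHz.
The reflection then acts as a moving source: f₂ = f₁ · v/(v + u) ≈ 16.04 kHz.
Equivalently f₂ = f₀ · (v − u)/(v + u).

16.04 kHz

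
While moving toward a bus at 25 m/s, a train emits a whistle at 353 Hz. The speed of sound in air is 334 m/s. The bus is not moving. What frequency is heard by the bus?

382 Hz

Moving source, stationary observer: f' = f · v/(v − v_s) since the source is approaching.
f' = 353 × 334/(334 − 25) = 353 × 334/309 ≈ 382 Hz.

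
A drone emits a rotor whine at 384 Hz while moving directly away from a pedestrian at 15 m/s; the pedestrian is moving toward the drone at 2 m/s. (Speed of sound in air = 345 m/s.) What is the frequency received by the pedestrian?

Both move, so f' = f · (v + v_o)/(v + v_s).
f' = 384 × (345 + 2)/(345 + 15) = 384 × 347/360 ≈ 370 Hz.

370 Hz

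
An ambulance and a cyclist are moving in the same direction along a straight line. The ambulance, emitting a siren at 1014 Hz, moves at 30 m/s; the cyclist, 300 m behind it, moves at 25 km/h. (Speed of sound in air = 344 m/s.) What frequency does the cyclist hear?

951 Hz

25 km/h = 6.944 m/s.
The cyclist is behind, so the ambulance is moving away from it while the cyclist is moving toward the ambulance.
Both move, so f' = f · (v + v_o)/(v + v_s).
f' = 1014 × (344 + 6.944)/(344 + 30) = 1014 × 350.94/374 ≈ 951 Hz.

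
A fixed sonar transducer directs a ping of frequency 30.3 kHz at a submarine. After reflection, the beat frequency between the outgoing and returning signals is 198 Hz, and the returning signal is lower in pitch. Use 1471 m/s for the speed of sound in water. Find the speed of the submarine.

Double Doppler shift off a moving reflector: f₂ = f₀ · (v + u)/(v − u) (u > 0 toward emitter).
Returning signal is lower, so f₂ = f₀ − Δf = 30300 − 198 = 30102 Hz.
Rearranging, u = v · (f₂ − f₀)/(f₂ + f₀) = 1471 × -198/60402 ≈ -4.8 m/s.
So the submarine is moving at 4.8 m/s away from the emitter.

4.8 m/s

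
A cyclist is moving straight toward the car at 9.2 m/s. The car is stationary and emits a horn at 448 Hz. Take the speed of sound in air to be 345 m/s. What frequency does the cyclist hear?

460 Hz

Only the observer moves, toward the source, so f' = f · (v + v_o)/v.
f' = 448 × (345 + 9.2)/345 = 448 × 354.2/345 ≈ 460 Hz.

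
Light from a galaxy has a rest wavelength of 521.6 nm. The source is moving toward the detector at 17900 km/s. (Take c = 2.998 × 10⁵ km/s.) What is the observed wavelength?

491.3 nm

β = v/c = 17900/299800 = 0.0597.
Relativistic Doppler for wavelength: λ' = λ₀ · √((1 − β)/(1 + β)).
λ' = 521.6 × √(0.9403/1.0597) = 521.6 × 0.94197 ≈ 491.3 nm.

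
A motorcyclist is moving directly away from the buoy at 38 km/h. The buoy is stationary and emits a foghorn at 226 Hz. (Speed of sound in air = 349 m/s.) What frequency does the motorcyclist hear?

219 Hz

38 km/h = 10.56 m/s.
Moving observer, stationary source: f' = f · (v − v_o)/v.
f' = 226 × (349 − 10.56)/349 = 226 × 338.44/349 ≈ 219 Hz.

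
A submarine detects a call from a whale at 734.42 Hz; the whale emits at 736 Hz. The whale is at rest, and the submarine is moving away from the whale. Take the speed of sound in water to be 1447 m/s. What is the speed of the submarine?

f' = f · (v − v_o)/v ⇒ v_o = v · |f'/f − 1|.
v_o = 1447 × |734.42/736 − 1| = 1447 × 0.002147 ≈ 3.1 m/s.

3.1 m/s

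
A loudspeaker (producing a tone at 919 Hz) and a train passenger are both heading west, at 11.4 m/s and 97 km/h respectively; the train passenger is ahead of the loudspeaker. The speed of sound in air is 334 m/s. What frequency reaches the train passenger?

875 Hz

97 km/h = 26.94 m/s.
The train passenger is ahead, so the loudspeaker is moving toward it while the train passenger is moving away from the loudspeaker.
General Doppler shift: f' = f · (v − v_o)/(v − v_s).
f' = 919 × (334 − 26.94)/(334 − 11.4) = 919 × 307.06/322.6 ≈ 875 Hz.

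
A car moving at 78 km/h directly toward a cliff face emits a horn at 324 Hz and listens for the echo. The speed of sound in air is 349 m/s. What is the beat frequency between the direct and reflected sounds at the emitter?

42.9 Hz

78 km/h = 21.67 m/s.
The cliff face receives the sound from a moving source: f₁ = f₀ · v/(v − v_e) = 324 × 349/327.33 ≈ 345.4 Hz.
On the return leg the car is a moving observer: f₂ = f₁ · (v + v_e)/v = 345.4 × 370.67/349 ≈ 366.9 Hz.
Equivalently f₂ = f₀ · (v + v_e)/(v − v_e).
Beat against the emitted tone: |f₂ − f₀| = 2v_e·f₀/(v − v_e) = 2 × 21.67 × 324/327.33 ≈ 42.9 Hz.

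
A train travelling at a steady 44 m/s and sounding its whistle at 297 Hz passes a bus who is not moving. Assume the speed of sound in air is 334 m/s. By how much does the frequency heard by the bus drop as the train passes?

79.6 Hz

Approaching: f₁ = f · v/(v − v_s) = 297 × 334/290 ≈ 342.1 Hz.
Receding: f₂ = f · v/(v + v_s) = 297 × 334/378 ≈ 262.4 Hz.
Drop: f₁ − f₂ = 2f·v·v_s/(v² − v_s²) = 2 × 297 × 334 × 44/(334² − 44²) ≈ 79.6 Hz.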